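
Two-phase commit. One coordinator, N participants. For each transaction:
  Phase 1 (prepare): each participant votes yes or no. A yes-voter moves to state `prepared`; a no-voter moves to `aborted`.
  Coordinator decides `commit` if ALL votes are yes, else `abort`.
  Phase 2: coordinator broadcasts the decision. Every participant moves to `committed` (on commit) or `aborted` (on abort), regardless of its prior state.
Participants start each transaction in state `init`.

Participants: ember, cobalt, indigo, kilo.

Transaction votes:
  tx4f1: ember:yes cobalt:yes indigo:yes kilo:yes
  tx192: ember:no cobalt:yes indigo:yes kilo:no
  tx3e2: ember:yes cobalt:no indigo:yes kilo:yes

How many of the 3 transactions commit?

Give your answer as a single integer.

tx4f1: all yes -> commit (commits=1)
tx192: no from ember, kilo -> abort (commits=1)
tx3e2: no from cobalt -> abort (commits=1)

Answer: 1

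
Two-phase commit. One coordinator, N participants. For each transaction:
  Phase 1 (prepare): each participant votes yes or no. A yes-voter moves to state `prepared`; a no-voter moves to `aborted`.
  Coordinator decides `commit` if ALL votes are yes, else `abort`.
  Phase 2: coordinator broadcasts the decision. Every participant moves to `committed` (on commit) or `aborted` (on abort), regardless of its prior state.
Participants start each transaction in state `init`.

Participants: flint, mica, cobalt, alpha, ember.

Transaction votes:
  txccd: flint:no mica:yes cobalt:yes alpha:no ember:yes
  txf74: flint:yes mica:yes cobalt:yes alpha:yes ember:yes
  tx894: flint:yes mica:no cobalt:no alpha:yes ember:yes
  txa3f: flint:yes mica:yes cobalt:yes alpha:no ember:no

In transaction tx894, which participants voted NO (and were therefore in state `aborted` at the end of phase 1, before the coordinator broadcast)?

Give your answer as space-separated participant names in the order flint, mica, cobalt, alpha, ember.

Txn tx894 phase 1: flint yes -> prepared; mica no -> aborted; cobalt no -> aborted; alpha yes -> prepared; ember yes -> prepared

Answer: mica cobalt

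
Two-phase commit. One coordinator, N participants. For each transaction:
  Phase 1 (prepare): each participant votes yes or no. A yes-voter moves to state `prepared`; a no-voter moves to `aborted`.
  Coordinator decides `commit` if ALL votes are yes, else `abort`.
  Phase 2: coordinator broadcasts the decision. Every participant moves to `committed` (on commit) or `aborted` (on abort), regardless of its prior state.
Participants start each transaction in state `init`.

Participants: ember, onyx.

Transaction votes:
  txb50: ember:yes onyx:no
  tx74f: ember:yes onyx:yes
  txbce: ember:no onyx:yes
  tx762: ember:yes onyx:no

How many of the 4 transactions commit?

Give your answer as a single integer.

txb50: no from onyx -> abort (commits=0)
tx74f: all yes -> commit (commits=1)
txbce: no from ember -> abort (commits=1)
tx762: no from onyx -> abort (commits=1)

Answer: 1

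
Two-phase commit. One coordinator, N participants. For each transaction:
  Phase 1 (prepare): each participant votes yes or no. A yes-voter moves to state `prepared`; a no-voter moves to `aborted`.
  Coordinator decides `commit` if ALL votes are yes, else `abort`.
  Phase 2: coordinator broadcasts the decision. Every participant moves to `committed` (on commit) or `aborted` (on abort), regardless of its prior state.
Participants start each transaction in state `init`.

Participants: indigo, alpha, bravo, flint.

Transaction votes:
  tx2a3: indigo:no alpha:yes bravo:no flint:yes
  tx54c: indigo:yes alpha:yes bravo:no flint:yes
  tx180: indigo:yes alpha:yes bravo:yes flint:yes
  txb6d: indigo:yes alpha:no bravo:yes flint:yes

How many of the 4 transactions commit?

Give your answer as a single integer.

tx2a3: no from indigo, bravo -> abort (commits=0)
tx54c: no from bravo -> abort (commits=0)
tx180: all yes -> commit (commits=1)
txb6d: no from alpha -> abort (commits=1)

Answer: 1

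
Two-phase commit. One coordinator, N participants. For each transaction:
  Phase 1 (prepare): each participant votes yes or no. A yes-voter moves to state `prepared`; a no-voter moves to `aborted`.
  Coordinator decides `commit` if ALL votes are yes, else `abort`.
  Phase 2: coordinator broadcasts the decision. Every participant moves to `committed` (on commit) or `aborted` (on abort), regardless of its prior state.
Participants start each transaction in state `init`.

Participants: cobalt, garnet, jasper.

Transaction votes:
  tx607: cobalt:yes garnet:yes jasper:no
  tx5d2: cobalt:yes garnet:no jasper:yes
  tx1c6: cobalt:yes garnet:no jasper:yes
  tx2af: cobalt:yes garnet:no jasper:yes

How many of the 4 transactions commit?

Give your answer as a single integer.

tx607: no from jasper -> abort (commits=0)
tx5d2: no from garnet -> abort (commits=0)
tx1c6: no from garnet -> abort (commits=0)
tx2af: no from garnet -> abort (commits=0)

Answer: 0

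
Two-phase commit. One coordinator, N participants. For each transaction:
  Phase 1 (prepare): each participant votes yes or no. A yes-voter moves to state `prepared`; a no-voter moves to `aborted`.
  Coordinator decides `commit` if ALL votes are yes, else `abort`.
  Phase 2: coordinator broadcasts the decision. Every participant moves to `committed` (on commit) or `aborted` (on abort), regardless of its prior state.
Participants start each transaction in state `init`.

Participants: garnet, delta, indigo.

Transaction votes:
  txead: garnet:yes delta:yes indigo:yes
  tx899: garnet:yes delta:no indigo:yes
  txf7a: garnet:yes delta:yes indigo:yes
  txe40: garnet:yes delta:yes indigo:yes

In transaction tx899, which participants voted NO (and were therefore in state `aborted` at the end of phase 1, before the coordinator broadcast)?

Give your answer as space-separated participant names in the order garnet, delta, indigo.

Answer: delta

Derivation:
Txn tx899 phase 1: garnet yes -> prepared; delta no -> aborted; indigo yes -> prepared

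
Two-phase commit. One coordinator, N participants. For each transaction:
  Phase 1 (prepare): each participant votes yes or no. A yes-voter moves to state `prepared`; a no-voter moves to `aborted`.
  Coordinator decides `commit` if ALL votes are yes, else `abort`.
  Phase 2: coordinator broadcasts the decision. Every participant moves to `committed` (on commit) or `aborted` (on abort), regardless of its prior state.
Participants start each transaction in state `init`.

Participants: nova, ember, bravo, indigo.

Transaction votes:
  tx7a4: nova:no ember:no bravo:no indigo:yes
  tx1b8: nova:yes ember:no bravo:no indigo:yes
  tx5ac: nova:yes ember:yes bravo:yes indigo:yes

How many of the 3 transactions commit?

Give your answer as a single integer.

tx7a4: no from nova, ember, bravo -> abort (commits=0)
tx1b8: no from ember, bravo -> abort (commits=0)
tx5ac: all yes -> commit (commits=1)

Answer: 1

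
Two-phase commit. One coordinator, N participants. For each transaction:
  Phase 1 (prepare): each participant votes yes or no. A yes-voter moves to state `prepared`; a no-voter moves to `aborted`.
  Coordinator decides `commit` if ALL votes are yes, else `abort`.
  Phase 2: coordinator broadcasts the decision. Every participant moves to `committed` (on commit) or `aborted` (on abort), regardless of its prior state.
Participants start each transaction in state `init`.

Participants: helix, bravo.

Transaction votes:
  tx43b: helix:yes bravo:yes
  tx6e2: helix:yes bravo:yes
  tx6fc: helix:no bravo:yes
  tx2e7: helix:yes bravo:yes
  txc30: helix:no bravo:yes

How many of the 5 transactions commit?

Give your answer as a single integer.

tx43b: all yes -> commit (commits=1)
tx6e2: all yes -> commit (commits=2)
tx6fc: no from helix -> abort (commits=2)
tx2e7: all yes -> commit (commits=3)
txc30: no from helix -> abort (commits=3)

Answer: 3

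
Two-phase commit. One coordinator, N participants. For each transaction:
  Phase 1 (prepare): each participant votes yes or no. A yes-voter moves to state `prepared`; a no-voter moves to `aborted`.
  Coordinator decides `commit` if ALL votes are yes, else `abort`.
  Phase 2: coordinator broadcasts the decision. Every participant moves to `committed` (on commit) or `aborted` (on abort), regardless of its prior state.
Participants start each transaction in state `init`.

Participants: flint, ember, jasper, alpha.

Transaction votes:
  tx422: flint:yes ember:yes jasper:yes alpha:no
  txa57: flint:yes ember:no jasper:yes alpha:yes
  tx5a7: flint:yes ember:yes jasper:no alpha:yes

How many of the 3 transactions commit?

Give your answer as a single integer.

Answer: 0

Derivation:
tx422: no from alpha -> abort (commits=0)
txa57: no from ember -> abort (commits=0)
tx5a7: no from jasper -> abort (commits=0)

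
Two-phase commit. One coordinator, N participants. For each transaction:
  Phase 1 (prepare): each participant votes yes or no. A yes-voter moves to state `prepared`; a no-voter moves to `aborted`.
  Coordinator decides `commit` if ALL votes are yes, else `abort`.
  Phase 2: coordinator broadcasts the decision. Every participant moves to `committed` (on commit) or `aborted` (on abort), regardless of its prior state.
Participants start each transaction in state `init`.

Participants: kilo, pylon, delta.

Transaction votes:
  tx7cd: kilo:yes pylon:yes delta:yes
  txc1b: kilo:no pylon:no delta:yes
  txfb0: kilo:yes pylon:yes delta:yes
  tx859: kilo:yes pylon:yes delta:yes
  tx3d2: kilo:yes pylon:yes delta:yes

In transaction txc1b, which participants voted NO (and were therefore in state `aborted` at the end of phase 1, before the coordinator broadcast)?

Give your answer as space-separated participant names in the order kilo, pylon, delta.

Txn txc1b phase 1: kilo no -> aborted; pylon no -> aborted; delta yes -> prepared

Answer: kilo pylon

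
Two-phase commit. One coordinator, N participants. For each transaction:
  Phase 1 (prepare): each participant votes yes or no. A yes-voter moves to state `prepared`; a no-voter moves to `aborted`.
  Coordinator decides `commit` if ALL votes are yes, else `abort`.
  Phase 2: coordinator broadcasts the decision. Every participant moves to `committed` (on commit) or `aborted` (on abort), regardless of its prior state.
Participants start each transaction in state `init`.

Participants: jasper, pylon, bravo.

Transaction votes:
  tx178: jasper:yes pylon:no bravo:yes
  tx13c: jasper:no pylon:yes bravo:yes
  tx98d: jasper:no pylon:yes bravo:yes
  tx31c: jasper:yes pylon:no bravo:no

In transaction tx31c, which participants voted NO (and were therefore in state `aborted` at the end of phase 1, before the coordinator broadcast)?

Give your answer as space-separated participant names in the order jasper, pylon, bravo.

Answer: pylon bravo

Derivation:
Txn tx31c phase 1: jasper yes -> prepared; pylon no -> aborted; bravo no -> aborted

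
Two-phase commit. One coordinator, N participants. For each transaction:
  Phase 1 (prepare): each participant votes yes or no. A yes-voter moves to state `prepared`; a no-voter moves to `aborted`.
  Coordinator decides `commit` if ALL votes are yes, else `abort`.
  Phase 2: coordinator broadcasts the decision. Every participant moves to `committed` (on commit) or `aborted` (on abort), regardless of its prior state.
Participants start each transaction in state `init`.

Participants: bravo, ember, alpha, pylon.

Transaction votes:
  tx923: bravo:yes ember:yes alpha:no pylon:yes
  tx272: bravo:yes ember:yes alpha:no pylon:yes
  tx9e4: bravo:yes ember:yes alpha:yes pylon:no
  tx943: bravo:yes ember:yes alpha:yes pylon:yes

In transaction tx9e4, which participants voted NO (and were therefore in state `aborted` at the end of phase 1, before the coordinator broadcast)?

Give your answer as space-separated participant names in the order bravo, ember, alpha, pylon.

Answer: pylon

Derivation:
Txn tx9e4 phase 1: bravo yes -> prepared; ember yes -> prepared; alpha yes -> prepared; pylon no -> aborted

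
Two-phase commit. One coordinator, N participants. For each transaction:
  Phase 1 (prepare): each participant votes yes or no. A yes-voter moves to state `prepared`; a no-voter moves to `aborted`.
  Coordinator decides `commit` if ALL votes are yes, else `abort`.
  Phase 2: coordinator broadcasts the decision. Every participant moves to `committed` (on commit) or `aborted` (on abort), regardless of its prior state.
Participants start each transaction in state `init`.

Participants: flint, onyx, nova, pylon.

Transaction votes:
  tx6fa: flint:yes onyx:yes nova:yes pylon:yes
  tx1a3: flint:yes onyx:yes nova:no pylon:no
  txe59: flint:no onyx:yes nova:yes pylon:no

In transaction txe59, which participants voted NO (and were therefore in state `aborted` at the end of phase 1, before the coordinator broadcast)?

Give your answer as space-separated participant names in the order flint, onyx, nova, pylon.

Txn txe59 phase 1: flint no -> aborted; onyx yes -> prepared; nova yes -> prepared; pylon no -> aborted

Answer: flint pylon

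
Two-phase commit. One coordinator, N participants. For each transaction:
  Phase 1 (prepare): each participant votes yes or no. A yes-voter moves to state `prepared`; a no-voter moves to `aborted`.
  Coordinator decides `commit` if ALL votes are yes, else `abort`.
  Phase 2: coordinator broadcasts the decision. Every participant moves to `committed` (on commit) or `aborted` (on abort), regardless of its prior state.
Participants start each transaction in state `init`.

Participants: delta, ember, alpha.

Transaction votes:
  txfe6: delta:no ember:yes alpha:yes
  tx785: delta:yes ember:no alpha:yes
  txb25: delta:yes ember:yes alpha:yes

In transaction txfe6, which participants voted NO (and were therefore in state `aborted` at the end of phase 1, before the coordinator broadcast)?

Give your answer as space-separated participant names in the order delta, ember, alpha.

Answer: delta

Derivation:
Txn txfe6 phase 1: delta no -> aborted; ember yes -> prepared; alpha yes -> prepared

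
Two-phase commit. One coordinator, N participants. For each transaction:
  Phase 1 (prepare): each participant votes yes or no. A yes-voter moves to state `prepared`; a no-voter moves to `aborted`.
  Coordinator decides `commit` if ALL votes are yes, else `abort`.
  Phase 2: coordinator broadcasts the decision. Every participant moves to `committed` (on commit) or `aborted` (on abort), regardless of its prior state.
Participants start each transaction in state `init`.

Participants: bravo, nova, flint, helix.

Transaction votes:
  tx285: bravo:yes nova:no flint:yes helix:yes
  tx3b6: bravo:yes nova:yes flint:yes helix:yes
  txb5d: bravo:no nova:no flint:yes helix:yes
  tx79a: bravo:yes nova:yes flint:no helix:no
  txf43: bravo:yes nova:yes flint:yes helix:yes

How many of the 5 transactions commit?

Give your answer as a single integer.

Answer: 2

Derivation:
tx285: no from nova -> abort (commits=0)
tx3b6: all yes -> commit (commits=1)
txb5d: no from bravo, nova -> abort (commits=1)
tx79a: no from flint, helix -> abort (commits=1)
txf43: all yes -> commit (commits=2)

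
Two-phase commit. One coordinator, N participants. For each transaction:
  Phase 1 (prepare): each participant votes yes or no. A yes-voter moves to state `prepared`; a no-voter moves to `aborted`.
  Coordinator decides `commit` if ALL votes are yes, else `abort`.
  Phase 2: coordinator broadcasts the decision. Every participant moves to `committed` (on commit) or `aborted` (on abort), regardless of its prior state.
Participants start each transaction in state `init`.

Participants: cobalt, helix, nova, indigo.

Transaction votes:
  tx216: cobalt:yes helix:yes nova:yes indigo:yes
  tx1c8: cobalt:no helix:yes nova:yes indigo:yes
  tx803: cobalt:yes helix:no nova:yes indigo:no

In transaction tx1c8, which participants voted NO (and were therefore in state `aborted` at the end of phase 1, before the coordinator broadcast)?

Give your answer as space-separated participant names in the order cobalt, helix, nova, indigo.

Answer: cobalt

Derivation:
Txn tx1c8 phase 1: cobalt no -> aborted; helix yes -> prepared; nova yes -> prepared; indigo yes -> prepared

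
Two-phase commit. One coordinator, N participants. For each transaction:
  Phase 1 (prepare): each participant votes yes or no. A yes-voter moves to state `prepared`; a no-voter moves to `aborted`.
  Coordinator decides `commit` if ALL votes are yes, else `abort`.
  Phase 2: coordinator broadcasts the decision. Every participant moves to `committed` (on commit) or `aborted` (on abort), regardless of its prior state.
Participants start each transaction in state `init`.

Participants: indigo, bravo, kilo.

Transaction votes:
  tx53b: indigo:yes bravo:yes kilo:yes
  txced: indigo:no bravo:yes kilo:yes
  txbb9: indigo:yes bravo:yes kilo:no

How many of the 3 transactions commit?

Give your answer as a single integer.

tx53b: all yes -> commit (commits=1)
txced: no from indigo -> abort (commits=1)
txbb9: no from kilo -> abort (commits=1)

Answer: 1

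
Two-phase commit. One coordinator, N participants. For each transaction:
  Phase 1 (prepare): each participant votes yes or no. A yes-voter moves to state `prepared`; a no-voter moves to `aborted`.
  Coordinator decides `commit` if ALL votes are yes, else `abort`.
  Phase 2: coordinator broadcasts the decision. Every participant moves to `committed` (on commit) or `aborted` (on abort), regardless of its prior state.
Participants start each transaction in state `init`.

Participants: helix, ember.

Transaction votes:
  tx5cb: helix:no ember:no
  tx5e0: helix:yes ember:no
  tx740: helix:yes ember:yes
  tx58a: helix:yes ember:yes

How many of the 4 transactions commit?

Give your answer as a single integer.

Answer: 2

Derivation:
tx5cb: no from helix, ember -> abort (commits=0)
tx5e0: no from ember -> abort (commits=0)
tx740: all yes -> commit (commits=1)
tx58a: all yes -> commit (commits=2)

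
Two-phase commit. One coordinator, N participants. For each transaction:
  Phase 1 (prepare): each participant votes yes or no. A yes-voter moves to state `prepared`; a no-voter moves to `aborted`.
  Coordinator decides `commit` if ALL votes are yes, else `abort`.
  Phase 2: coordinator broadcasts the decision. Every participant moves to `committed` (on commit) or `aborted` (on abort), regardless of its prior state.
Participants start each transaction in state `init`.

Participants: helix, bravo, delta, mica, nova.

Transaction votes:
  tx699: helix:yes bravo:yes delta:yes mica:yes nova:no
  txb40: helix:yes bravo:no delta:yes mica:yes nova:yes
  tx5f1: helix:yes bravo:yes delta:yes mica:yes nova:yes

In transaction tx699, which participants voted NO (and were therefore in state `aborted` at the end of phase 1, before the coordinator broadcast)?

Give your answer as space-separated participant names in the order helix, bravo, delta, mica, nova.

Txn tx699 phase 1: helix yes -> prepared; bravo yes -> prepared; delta yes -> prepared; mica yes -> prepared; nova no -> aborted

Answer: nova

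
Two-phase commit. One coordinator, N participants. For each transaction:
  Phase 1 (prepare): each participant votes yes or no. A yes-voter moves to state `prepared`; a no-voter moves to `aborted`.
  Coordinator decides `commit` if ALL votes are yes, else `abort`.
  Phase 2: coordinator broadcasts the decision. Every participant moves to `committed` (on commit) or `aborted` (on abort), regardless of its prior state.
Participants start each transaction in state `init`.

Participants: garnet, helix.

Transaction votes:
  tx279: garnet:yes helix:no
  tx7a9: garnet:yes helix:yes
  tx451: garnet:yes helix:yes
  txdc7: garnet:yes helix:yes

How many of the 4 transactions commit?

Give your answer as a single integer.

tx279: no from helix -> abort (commits=0)
tx7a9: all yes -> commit (commits=1)
tx451: all yes -> commit (commits=2)
txdc7: all yes -> commit (commits=3)

Answer: 3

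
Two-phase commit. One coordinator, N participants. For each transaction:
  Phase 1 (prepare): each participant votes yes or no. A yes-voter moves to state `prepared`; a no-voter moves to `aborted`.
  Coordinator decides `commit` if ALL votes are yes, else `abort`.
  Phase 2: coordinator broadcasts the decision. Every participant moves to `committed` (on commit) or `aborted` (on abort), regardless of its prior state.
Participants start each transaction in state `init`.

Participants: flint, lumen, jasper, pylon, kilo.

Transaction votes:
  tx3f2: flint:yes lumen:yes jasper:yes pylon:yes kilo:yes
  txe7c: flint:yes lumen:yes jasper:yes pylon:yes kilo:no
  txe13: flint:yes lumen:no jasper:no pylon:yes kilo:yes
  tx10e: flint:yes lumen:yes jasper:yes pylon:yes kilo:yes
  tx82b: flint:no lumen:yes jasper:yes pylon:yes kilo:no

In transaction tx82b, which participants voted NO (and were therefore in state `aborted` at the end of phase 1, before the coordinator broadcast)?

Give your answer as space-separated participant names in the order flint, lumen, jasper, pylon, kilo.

Answer: flint kilo

Derivation:
Txn tx82b phase 1: flint no -> aborted; lumen yes -> prepared; jasper yes -> prepared; pylon yes -> prepared; kilo no -> aborted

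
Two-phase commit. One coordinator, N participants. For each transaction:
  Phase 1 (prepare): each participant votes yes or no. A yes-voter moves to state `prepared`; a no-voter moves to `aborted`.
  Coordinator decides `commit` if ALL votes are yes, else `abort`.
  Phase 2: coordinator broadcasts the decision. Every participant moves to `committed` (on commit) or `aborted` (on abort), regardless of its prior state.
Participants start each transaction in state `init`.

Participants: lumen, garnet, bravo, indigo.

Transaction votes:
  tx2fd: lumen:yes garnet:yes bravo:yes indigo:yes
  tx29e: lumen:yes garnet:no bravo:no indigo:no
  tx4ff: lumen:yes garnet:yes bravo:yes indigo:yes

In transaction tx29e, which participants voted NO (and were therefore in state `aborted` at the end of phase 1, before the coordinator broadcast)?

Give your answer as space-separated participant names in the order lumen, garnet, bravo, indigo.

Answer: garnet bravo indigo

Derivation:
Txn tx29e phase 1: lumen yes -> prepared; garnet no -> aborted; bravo no -> aborted; indigo no -> aborted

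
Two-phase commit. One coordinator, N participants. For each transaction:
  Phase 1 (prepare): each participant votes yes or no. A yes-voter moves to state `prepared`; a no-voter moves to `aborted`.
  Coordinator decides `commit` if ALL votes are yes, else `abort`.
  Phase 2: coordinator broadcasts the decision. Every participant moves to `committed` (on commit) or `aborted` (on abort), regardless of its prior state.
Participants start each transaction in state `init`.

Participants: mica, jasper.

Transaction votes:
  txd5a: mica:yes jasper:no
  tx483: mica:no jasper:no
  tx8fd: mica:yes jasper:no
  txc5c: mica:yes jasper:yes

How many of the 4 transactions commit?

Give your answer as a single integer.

txd5a: no from jasper -> abort (commits=0)
tx483: no from mica, jasper -> abort (commits=0)
tx8fd: no from jasper -> abort (commits=0)
txc5c: all yes -> commit (commits=1)

Answer: 1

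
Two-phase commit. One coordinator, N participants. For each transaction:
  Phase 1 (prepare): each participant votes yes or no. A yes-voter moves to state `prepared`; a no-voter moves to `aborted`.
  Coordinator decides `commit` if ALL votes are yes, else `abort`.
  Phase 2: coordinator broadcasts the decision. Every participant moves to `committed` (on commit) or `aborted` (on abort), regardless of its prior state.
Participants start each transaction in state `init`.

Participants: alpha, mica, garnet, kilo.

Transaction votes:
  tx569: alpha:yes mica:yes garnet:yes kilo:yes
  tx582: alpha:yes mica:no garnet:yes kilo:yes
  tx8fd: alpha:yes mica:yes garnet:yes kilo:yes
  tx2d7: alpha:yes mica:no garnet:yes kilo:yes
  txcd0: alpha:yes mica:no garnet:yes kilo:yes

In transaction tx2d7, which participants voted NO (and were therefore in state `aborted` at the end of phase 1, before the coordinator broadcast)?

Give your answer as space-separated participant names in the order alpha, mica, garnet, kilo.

Txn tx2d7 phase 1: alpha yes -> prepared; mica no -> aborted; garnet yes -> prepared; kilo yes -> prepared

Answer: mica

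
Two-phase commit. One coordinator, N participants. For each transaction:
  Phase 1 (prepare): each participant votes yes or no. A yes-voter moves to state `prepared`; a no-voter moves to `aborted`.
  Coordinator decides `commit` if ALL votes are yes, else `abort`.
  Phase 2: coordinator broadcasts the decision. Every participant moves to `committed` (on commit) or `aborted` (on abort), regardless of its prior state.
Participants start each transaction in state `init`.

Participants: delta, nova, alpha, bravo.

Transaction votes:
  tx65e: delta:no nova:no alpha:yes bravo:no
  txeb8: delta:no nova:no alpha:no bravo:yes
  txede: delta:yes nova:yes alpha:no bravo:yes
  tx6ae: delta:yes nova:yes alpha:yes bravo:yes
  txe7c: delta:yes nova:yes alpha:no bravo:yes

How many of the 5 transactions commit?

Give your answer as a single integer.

tx65e: no from delta, nova, bravo -> abort (commits=0)
txeb8: no from delta, nova, alpha -> abort (commits=0)
txede: no from alpha -> abort (commits=0)
tx6ae: all yes -> commit (commits=1)
txe7c: no from alpha -> abort (commits=1)

Answer: 1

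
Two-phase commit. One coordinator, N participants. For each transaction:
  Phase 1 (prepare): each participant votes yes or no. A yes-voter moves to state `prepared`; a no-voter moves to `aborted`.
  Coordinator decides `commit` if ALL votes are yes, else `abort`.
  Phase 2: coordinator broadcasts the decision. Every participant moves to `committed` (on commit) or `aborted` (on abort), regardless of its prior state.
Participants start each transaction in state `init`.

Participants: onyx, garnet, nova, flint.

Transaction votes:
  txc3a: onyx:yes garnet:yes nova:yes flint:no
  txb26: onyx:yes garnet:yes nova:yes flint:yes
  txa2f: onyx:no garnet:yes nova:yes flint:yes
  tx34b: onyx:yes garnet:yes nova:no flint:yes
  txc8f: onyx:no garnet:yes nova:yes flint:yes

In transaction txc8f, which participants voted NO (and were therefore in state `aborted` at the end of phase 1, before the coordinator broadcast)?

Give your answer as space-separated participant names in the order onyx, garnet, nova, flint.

Answer: onyx

Derivation:
Txn txc8f phase 1: onyx no -> aborted; garnet yes -> prepared; nova yes -> prepared; flint yes -> prepared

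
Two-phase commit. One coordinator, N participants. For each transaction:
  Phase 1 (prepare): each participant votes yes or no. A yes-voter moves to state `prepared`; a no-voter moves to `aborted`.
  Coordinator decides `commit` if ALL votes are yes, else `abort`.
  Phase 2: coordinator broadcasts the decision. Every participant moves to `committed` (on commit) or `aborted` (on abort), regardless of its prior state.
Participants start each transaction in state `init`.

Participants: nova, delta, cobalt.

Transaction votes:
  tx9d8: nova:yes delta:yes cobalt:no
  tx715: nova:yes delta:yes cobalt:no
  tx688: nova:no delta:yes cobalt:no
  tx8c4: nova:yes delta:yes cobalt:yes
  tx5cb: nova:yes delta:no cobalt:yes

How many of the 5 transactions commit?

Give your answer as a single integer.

Answer: 1

Derivation:
tx9d8: no from cobalt -> abort (commits=0)
tx715: no from cobalt -> abort (commits=0)
tx688: no from nova, cobalt -> abort (commits=0)
tx8c4: all yes -> commit (commits=1)
tx5cb: no from delta -> abort (commits=1)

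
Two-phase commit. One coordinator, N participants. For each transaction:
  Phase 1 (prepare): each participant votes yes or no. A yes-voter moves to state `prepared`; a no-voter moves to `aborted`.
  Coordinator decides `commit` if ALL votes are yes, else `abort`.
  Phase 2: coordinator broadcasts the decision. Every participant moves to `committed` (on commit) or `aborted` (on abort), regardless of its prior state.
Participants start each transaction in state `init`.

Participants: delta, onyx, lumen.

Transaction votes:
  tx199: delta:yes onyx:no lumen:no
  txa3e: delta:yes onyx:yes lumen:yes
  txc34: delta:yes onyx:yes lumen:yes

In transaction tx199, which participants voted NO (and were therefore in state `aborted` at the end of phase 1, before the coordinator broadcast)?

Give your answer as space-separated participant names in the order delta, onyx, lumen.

Txn tx199 phase 1: delta yes -> prepared; onyx no -> aborted; lumen no -> aborted

Answer: onyx lumen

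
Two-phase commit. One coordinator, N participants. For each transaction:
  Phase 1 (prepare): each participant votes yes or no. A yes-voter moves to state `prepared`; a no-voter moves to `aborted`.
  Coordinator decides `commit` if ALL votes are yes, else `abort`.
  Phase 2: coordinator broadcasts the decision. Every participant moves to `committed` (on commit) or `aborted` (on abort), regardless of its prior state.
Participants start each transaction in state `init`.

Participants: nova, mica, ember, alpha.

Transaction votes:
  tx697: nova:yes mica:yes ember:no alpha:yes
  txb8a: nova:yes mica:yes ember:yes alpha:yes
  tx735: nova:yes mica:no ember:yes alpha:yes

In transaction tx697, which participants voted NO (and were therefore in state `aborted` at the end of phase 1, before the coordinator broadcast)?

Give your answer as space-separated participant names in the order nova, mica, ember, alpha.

Txn tx697 phase 1: nova yes -> prepared; mica yes -> prepared; ember no -> aborted; alpha yes -> prepared

Answer: ember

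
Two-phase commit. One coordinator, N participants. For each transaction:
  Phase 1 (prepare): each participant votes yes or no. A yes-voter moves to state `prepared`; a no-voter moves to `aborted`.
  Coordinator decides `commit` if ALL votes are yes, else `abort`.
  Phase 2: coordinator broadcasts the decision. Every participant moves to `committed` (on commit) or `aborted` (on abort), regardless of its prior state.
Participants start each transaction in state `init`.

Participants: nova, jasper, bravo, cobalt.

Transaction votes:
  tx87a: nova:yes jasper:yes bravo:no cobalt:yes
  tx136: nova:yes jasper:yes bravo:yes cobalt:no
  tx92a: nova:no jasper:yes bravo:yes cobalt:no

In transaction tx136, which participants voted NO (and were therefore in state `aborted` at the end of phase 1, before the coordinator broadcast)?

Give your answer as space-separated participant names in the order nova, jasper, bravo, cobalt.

Answer: cobalt

Derivation:
Txn tx136 phase 1: nova yes -> prepared; jasper yes -> prepared; bravo yes -> prepared; cobalt no -> aborted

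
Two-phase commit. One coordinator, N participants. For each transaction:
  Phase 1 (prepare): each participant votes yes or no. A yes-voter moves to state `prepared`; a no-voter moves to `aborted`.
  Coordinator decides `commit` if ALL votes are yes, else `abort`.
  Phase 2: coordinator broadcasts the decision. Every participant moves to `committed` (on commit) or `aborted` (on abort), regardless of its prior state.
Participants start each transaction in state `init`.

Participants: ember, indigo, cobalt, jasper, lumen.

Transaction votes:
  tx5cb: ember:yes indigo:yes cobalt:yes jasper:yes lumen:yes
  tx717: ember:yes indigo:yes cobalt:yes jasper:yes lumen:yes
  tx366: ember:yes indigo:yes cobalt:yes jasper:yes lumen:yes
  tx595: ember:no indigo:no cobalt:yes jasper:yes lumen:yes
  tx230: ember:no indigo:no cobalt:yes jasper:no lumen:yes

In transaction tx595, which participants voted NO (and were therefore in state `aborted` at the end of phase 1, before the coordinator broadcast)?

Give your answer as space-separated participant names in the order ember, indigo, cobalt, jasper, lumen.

Answer: ember indigo

Derivation:
Txn tx595 phase 1: ember no -> aborted; indigo no -> aborted; cobalt yes -> prepared; jasper yes -> prepared; lumen yes -> prepared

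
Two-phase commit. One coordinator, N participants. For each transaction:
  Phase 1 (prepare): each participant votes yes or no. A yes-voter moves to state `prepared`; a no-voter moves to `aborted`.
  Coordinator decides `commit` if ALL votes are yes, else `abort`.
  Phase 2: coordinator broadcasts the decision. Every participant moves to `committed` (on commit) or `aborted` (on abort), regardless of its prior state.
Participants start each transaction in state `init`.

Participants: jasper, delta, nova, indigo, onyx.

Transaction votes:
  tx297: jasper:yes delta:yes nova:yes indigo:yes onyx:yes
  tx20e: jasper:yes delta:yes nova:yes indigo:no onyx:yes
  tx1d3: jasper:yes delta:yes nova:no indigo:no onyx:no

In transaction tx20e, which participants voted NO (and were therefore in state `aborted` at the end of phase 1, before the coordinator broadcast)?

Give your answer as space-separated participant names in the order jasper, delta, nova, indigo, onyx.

Txn tx20e phase 1: jasper yes -> prepared; delta yes -> prepared; nova yes -> prepared; indigo no -> aborted; onyx yes -> prepared

Answer: indigo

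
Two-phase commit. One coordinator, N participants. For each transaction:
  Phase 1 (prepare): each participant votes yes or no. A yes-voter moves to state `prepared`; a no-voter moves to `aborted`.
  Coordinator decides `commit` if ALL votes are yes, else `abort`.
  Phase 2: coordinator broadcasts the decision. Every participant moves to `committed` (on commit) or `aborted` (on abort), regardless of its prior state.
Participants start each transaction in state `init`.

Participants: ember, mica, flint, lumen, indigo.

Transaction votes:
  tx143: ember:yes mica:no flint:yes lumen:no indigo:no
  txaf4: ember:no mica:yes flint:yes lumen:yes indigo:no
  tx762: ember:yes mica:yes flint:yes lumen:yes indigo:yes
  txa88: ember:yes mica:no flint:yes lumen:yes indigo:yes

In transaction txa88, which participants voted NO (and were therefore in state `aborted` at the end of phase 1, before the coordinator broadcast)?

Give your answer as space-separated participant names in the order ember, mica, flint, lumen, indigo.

Answer: mica

Derivation:
Txn txa88 phase 1: ember yes -> prepared; mica no -> aborted; flint yes -> prepared; lumen yes -> prepared; indigo yes -> prepared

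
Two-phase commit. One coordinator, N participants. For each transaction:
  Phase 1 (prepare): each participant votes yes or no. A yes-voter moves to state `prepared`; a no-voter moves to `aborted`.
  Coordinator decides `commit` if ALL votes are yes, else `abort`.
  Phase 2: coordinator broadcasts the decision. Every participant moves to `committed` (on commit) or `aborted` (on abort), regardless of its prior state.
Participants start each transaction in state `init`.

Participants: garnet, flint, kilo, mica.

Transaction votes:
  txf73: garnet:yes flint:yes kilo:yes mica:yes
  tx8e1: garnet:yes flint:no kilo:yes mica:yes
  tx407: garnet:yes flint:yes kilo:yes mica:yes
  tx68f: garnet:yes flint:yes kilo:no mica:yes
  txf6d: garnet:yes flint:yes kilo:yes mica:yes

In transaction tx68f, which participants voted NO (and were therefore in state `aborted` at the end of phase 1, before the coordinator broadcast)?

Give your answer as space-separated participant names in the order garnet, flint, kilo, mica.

Answer: kilo

Derivation:
Txn tx68f phase 1: garnet yes -> prepared; flint yes -> prepared; kilo no -> aborted; mica yes -> prepared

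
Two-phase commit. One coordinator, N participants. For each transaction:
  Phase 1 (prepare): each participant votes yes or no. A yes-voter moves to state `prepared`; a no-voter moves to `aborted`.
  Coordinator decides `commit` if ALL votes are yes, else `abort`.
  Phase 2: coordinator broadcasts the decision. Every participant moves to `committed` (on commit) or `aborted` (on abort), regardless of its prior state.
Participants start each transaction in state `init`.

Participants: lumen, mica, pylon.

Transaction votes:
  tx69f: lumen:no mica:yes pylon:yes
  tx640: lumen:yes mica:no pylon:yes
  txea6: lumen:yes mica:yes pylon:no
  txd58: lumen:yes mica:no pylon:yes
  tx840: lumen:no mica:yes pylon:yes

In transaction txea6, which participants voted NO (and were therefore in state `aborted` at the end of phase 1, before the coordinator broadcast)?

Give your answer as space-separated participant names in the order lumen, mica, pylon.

Answer: pylon

Derivation:
Txn txea6 phase 1: lumen yes -> prepared; mica yes -> prepared; pylon no -> aborted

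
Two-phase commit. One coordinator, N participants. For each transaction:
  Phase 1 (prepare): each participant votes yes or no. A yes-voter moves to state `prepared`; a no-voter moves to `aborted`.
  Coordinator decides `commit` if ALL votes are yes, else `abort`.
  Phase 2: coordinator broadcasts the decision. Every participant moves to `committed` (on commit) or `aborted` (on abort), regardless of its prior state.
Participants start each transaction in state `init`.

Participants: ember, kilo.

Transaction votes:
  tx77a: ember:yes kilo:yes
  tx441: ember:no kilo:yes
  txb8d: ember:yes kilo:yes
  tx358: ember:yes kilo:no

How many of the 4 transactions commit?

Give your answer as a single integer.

tx77a: all yes -> commit (commits=1)
tx441: no from ember -> abort (commits=1)
txb8d: all yes -> commit (commits=2)
tx358: no from kilo -> abort (commits=2)

Answer: 2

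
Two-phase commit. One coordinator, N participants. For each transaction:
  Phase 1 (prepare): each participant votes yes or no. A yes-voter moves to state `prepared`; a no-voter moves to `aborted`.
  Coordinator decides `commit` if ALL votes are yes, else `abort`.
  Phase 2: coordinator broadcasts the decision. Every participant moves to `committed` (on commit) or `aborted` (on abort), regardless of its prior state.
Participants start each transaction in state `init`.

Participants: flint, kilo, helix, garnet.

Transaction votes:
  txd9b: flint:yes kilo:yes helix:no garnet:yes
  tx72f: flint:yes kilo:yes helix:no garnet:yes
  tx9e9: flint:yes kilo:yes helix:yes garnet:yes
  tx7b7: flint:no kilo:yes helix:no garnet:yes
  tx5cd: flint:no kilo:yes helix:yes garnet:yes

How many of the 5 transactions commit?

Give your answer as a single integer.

Answer: 1

Derivation:
txd9b: no from helix -> abort (commits=0)
tx72f: no from helix -> abort (commits=0)
tx9e9: all yes -> commit (commits=1)
tx7b7: no from flint, helix -> abort (commits=1)
tx5cd: no from flint -> abort (commits=1)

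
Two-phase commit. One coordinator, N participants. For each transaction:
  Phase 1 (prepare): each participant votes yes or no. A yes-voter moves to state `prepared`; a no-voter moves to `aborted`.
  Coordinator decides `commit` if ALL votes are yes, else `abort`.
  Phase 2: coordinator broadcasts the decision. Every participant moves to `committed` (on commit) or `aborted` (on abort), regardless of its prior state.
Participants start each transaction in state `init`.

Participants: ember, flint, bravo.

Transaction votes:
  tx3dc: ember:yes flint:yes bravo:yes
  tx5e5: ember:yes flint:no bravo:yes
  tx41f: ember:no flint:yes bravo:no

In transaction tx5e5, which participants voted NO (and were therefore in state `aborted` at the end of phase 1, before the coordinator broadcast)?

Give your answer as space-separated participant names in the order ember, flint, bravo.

Answer: flint

Derivation:
Txn tx5e5 phase 1: ember yes -> prepared; flint no -> aborted; bravo yes -> prepared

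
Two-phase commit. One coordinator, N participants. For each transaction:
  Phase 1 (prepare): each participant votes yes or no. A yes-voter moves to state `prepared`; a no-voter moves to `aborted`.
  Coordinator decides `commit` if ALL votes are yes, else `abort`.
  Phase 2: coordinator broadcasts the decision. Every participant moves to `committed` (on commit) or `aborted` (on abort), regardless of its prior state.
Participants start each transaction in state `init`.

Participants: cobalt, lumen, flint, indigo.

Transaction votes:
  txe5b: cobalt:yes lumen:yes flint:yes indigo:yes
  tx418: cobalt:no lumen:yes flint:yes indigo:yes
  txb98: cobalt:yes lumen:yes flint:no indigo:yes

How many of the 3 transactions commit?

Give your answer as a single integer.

txe5b: all yes -> commit (commits=1)
tx418: no from cobalt -> abort (commits=1)
txb98: no from flint -> abort (commits=1)

Answer: 1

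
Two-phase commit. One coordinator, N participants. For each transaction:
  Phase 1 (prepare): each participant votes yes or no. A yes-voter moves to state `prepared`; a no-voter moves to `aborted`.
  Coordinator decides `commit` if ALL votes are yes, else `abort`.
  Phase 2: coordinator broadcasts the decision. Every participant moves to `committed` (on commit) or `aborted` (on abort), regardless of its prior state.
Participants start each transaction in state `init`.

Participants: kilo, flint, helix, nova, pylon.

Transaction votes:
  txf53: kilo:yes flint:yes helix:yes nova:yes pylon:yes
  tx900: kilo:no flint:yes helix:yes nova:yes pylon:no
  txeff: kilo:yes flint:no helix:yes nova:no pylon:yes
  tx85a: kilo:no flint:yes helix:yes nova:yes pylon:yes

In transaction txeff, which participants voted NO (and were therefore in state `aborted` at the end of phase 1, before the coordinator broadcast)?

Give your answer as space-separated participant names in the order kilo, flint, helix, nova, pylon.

Txn txeff phase 1: kilo yes -> prepared; flint no -> aborted; helix yes -> prepared; nova no -> aborted; pylon yes -> prepared

Answer: flint nova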